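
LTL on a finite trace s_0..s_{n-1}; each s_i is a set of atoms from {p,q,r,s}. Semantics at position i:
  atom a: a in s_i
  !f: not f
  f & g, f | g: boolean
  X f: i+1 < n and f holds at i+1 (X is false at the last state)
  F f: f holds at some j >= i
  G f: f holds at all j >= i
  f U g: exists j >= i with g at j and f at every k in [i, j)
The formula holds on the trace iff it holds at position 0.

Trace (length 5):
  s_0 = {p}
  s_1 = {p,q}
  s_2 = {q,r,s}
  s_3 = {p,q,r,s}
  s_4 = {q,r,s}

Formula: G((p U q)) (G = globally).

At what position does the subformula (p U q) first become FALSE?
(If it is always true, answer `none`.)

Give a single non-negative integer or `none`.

Answer: none

Derivation:
s_0={p}: (p U q)=True p=True q=False
s_1={p,q}: (p U q)=True p=True q=True
s_2={q,r,s}: (p U q)=True p=False q=True
s_3={p,q,r,s}: (p U q)=True p=True q=True
s_4={q,r,s}: (p U q)=True p=False q=True
G((p U q)) holds globally = True
No violation — formula holds at every position.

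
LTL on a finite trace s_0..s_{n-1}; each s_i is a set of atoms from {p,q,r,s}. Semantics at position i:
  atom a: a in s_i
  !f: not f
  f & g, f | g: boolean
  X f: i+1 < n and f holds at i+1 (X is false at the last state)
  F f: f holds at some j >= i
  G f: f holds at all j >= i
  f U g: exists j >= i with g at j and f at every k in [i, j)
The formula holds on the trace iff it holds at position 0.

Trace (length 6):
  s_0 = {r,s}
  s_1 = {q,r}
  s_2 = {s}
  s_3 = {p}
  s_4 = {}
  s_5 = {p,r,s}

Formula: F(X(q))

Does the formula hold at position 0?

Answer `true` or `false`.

s_0={r,s}: F(X(q))=True X(q)=True q=False
s_1={q,r}: F(X(q))=False X(q)=False q=True
s_2={s}: F(X(q))=False X(q)=False q=False
s_3={p}: F(X(q))=False X(q)=False q=False
s_4={}: F(X(q))=False X(q)=False q=False
s_5={p,r,s}: F(X(q))=False X(q)=False q=False

Answer: true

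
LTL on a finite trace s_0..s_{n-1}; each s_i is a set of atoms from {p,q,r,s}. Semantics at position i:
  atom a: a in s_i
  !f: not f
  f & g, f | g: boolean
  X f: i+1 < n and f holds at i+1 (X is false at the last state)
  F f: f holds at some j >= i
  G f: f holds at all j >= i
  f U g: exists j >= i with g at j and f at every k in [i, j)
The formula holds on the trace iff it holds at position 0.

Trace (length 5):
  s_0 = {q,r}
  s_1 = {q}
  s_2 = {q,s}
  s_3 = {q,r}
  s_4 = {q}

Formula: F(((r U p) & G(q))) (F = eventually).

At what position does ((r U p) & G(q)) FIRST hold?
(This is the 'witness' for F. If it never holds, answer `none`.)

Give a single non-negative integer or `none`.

Answer: none

Derivation:
s_0={q,r}: ((r U p) & G(q))=False (r U p)=False r=True p=False G(q)=True q=True
s_1={q}: ((r U p) & G(q))=False (r U p)=False r=False p=False G(q)=True q=True
s_2={q,s}: ((r U p) & G(q))=False (r U p)=False r=False p=False G(q)=True q=True
s_3={q,r}: ((r U p) & G(q))=False (r U p)=False r=True p=False G(q)=True q=True
s_4={q}: ((r U p) & G(q))=False (r U p)=False r=False p=False G(q)=True q=True
F(((r U p) & G(q))) does not hold (no witness exists).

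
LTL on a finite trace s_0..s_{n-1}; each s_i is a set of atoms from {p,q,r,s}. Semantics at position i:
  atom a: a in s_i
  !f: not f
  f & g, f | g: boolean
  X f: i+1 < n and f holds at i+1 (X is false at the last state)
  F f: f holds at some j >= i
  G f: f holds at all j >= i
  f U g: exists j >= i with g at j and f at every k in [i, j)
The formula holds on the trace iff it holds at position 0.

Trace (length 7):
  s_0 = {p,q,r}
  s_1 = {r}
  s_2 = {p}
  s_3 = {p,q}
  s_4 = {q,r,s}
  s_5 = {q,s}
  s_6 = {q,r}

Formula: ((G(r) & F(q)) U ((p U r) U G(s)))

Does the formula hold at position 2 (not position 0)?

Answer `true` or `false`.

Answer: false

Derivation:
s_0={p,q,r}: ((G(r) & F(q)) U ((p U r) U G(s)))=False (G(r) & F(q))=False G(r)=False r=True F(q)=True q=True ((p U r) U G(s))=False (p U r)=True p=True G(s)=False s=False
s_1={r}: ((G(r) & F(q)) U ((p U r) U G(s)))=False (G(r) & F(q))=False G(r)=False r=True F(q)=True q=False ((p U r) U G(s))=False (p U r)=True p=False G(s)=False s=False
s_2={p}: ((G(r) & F(q)) U ((p U r) U G(s)))=False (G(r) & F(q))=False G(r)=False r=False F(q)=True q=False ((p U r) U G(s))=False (p U r)=True p=True G(s)=False s=False
s_3={p,q}: ((G(r) & F(q)) U ((p U r) U G(s)))=False (G(r) & F(q))=False G(r)=False r=False F(q)=True q=True ((p U r) U G(s))=False (p U r)=True p=True G(s)=False s=False
s_4={q,r,s}: ((G(r) & F(q)) U ((p U r) U G(s)))=False (G(r) & F(q))=False G(r)=False r=True F(q)=True q=True ((p U r) U G(s))=False (p U r)=True p=False G(s)=False s=True
s_5={q,s}: ((G(r) & F(q)) U ((p U r) U G(s)))=False (G(r) & F(q))=False G(r)=False r=False F(q)=True q=True ((p U r) U G(s))=False (p U r)=False p=False G(s)=False s=True
s_6={q,r}: ((G(r) & F(q)) U ((p U r) U G(s)))=False (G(r) & F(q))=True G(r)=True r=True F(q)=True q=True ((p U r) U G(s))=False (p U r)=True p=False G(s)=False s=False
Evaluating at position 2: result = False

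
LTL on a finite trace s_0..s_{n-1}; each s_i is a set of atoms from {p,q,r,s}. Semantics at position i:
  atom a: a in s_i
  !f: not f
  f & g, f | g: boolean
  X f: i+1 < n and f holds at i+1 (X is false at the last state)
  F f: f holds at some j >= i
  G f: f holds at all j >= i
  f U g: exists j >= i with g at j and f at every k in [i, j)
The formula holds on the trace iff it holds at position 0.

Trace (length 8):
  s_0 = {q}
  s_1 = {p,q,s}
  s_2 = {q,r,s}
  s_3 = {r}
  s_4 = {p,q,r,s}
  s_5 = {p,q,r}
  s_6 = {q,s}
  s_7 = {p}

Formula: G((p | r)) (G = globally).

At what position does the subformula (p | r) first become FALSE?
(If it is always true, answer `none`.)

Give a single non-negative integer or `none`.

s_0={q}: (p | r)=False p=False r=False
s_1={p,q,s}: (p | r)=True p=True r=False
s_2={q,r,s}: (p | r)=True p=False r=True
s_3={r}: (p | r)=True p=False r=True
s_4={p,q,r,s}: (p | r)=True p=True r=True
s_5={p,q,r}: (p | r)=True p=True r=True
s_6={q,s}: (p | r)=False p=False r=False
s_7={p}: (p | r)=True p=True r=False
G((p | r)) holds globally = False
First violation at position 0.

Answer: 0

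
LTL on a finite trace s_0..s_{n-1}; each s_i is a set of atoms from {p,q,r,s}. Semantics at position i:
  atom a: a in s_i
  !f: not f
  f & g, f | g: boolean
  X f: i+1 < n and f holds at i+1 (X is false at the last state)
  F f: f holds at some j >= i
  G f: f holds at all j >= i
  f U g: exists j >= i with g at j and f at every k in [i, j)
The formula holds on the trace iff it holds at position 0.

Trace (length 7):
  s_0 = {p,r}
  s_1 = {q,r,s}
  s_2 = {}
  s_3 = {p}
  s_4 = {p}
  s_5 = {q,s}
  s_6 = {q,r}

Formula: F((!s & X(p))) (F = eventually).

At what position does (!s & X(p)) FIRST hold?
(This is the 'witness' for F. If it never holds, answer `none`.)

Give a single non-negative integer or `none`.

s_0={p,r}: (!s & X(p))=False !s=True s=False X(p)=False p=True
s_1={q,r,s}: (!s & X(p))=False !s=False s=True X(p)=False p=False
s_2={}: (!s & X(p))=True !s=True s=False X(p)=True p=False
s_3={p}: (!s & X(p))=True !s=True s=False X(p)=True p=True
s_4={p}: (!s & X(p))=False !s=True s=False X(p)=False p=True
s_5={q,s}: (!s & X(p))=False !s=False s=True X(p)=False p=False
s_6={q,r}: (!s & X(p))=False !s=True s=False X(p)=False p=False
F((!s & X(p))) holds; first witness at position 2.

Answer: 2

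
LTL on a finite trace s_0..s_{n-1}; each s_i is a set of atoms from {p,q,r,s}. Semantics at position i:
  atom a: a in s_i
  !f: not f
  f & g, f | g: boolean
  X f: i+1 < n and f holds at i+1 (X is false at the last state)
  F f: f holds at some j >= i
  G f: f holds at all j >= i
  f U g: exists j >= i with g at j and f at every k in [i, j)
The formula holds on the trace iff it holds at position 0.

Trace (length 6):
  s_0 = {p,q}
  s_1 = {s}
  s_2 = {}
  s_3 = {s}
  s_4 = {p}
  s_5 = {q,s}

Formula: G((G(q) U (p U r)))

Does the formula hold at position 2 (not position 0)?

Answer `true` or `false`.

s_0={p,q}: G((G(q) U (p U r)))=False (G(q) U (p U r))=False G(q)=False q=True (p U r)=False p=True r=False
s_1={s}: G((G(q) U (p U r)))=False (G(q) U (p U r))=False G(q)=False q=False (p U r)=False p=False r=False
s_2={}: G((G(q) U (p U r)))=False (G(q) U (p U r))=False G(q)=False q=False (p U r)=False p=False r=False
s_3={s}: G((G(q) U (p U r)))=False (G(q) U (p U r))=False G(q)=False q=False (p U r)=False p=False r=False
s_4={p}: G((G(q) U (p U r)))=False (G(q) U (p U r))=False G(q)=False q=False (p U r)=False p=True r=False
s_5={q,s}: G((G(q) U (p U r)))=False (G(q) U (p U r))=False G(q)=True q=True (p U r)=False p=False r=False
Evaluating at position 2: result = False

Answer: false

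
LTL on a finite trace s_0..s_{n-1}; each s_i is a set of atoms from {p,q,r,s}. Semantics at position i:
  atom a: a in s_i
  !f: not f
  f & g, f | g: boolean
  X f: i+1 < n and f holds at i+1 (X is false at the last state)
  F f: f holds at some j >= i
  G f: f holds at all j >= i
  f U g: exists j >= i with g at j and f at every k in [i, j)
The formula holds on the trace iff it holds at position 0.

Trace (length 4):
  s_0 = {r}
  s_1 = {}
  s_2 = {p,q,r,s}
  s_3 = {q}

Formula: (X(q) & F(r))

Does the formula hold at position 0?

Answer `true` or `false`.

Answer: false

Derivation:
s_0={r}: (X(q) & F(r))=False X(q)=False q=False F(r)=True r=True
s_1={}: (X(q) & F(r))=True X(q)=True q=False F(r)=True r=False
s_2={p,q,r,s}: (X(q) & F(r))=True X(q)=True q=True F(r)=True r=True
s_3={q}: (X(q) & F(r))=False X(q)=False q=True F(r)=False r=False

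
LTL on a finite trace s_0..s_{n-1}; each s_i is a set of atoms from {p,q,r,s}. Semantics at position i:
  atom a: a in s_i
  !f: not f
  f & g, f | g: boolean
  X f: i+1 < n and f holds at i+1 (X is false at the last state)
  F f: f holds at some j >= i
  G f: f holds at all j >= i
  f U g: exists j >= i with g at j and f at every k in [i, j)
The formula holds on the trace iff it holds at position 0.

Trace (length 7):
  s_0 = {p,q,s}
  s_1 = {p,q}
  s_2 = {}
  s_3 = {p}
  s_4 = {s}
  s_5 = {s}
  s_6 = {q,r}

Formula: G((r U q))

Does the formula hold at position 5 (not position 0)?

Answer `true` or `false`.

s_0={p,q,s}: G((r U q))=False (r U q)=True r=False q=True
s_1={p,q}: G((r U q))=False (r U q)=True r=False q=True
s_2={}: G((r U q))=False (r U q)=False r=False q=False
s_3={p}: G((r U q))=False (r U q)=False r=False q=False
s_4={s}: G((r U q))=False (r U q)=False r=False q=False
s_5={s}: G((r U q))=False (r U q)=False r=False q=False
s_6={q,r}: G((r U q))=True (r U q)=True r=True q=True
Evaluating at position 5: result = False

Answer: false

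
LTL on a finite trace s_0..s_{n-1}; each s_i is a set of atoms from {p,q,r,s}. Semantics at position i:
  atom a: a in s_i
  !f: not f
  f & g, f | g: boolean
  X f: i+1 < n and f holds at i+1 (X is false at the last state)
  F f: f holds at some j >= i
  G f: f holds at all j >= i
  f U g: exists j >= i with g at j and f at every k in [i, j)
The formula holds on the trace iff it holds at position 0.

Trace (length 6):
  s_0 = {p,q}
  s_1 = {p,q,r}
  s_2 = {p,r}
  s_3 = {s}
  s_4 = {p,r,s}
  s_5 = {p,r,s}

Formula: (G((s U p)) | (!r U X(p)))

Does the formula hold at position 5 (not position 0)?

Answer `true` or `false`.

s_0={p,q}: (G((s U p)) | (!r U X(p)))=True G((s U p))=True (s U p)=True s=False p=True (!r U X(p))=True !r=True r=False X(p)=True
s_1={p,q,r}: (G((s U p)) | (!r U X(p)))=True G((s U p))=True (s U p)=True s=False p=True (!r U X(p))=True !r=False r=True X(p)=True
s_2={p,r}: (G((s U p)) | (!r U X(p)))=True G((s U p))=True (s U p)=True s=False p=True (!r U X(p))=False !r=False r=True X(p)=False
s_3={s}: (G((s U p)) | (!r U X(p)))=True G((s U p))=True (s U p)=True s=True p=False (!r U X(p))=True !r=True r=False X(p)=True
s_4={p,r,s}: (G((s U p)) | (!r U X(p)))=True G((s U p))=True (s U p)=True s=True p=True (!r U X(p))=True !r=False r=True X(p)=True
s_5={p,r,s}: (G((s U p)) | (!r U X(p)))=True G((s U p))=True (s U p)=True s=True p=True (!r U X(p))=False !r=False r=True X(p)=False
Evaluating at position 5: result = True

Answer: true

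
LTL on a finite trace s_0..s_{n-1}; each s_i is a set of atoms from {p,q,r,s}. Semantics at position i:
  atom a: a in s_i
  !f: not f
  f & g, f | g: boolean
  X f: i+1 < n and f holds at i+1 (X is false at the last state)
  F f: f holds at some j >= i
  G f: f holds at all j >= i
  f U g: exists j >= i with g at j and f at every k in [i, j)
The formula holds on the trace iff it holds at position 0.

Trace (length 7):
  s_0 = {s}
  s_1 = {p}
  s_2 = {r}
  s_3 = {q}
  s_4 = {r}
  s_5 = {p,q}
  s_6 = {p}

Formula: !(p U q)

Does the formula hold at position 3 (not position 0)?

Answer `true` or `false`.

s_0={s}: !(p U q)=True (p U q)=False p=False q=False
s_1={p}: !(p U q)=True (p U q)=False p=True q=False
s_2={r}: !(p U q)=True (p U q)=False p=False q=False
s_3={q}: !(p U q)=False (p U q)=True p=False q=True
s_4={r}: !(p U q)=True (p U q)=False p=False q=False
s_5={p,q}: !(p U q)=False (p U q)=True p=True q=True
s_6={p}: !(p U q)=True (p U q)=False p=True q=False
Evaluating at position 3: result = False

Answer: false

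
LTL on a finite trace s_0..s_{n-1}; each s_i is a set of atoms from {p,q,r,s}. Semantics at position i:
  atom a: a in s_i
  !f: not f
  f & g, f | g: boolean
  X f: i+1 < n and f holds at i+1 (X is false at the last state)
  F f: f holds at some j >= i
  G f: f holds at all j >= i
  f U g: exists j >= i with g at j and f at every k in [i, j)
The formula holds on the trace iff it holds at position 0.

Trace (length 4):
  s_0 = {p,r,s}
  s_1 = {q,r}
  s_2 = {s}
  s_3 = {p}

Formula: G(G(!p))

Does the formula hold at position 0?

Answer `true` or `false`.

Answer: false

Derivation:
s_0={p,r,s}: G(G(!p))=False G(!p)=False !p=False p=True
s_1={q,r}: G(G(!p))=False G(!p)=False !p=True p=False
s_2={s}: G(G(!p))=False G(!p)=False !p=True p=False
s_3={p}: G(G(!p))=False G(!p)=False !p=False p=True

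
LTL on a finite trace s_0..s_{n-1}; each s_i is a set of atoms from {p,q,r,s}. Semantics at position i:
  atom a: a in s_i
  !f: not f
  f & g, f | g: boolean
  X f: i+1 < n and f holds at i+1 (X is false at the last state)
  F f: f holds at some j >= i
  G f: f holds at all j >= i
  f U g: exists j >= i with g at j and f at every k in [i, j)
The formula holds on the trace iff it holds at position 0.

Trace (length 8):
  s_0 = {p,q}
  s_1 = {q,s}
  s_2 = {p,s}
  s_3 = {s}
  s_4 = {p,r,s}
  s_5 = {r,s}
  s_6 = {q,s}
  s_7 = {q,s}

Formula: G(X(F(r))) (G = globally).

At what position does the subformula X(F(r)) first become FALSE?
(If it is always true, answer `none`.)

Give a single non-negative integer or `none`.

s_0={p,q}: X(F(r))=True F(r)=True r=False
s_1={q,s}: X(F(r))=True F(r)=True r=False
s_2={p,s}: X(F(r))=True F(r)=True r=False
s_3={s}: X(F(r))=True F(r)=True r=False
s_4={p,r,s}: X(F(r))=True F(r)=True r=True
s_5={r,s}: X(F(r))=False F(r)=True r=True
s_6={q,s}: X(F(r))=False F(r)=False r=False
s_7={q,s}: X(F(r))=False F(r)=False r=False
G(X(F(r))) holds globally = False
First violation at position 5.

Answer: 5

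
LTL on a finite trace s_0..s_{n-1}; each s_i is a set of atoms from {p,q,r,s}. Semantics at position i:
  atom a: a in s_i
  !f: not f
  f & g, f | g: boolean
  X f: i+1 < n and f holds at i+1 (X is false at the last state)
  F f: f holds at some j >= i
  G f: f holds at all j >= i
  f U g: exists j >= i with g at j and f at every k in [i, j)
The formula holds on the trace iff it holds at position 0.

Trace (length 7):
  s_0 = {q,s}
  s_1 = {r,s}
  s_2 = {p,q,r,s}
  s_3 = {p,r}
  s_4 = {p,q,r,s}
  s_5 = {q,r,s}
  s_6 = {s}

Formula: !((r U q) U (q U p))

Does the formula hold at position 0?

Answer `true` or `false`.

s_0={q,s}: !((r U q) U (q U p))=False ((r U q) U (q U p))=True (r U q)=True r=False q=True (q U p)=False p=False
s_1={r,s}: !((r U q) U (q U p))=False ((r U q) U (q U p))=True (r U q)=True r=True q=False (q U p)=False p=False
s_2={p,q,r,s}: !((r U q) U (q U p))=False ((r U q) U (q U p))=True (r U q)=True r=True q=True (q U p)=True p=True
s_3={p,r}: !((r U q) U (q U p))=False ((r U q) U (q U p))=True (r U q)=True r=True q=False (q U p)=True p=True
s_4={p,q,r,s}: !((r U q) U (q U p))=False ((r U q) U (q U p))=True (r U q)=True r=True q=True (q U p)=True p=True
s_5={q,r,s}: !((r U q) U (q U p))=True ((r U q) U (q U p))=False (r U q)=True r=True q=True (q U p)=False p=False
s_6={s}: !((r U q) U (q U p))=True ((r U q) U (q U p))=False (r U q)=False r=False q=False (q U p)=False p=False

Answer: false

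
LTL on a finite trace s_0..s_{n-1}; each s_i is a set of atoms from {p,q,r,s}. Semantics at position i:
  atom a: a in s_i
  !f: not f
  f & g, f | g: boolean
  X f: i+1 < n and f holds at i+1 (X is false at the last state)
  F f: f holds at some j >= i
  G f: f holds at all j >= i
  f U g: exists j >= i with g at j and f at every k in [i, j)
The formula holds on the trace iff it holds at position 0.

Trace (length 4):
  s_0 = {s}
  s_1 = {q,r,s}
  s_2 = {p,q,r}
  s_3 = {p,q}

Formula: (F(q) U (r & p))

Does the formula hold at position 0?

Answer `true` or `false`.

s_0={s}: (F(q) U (r & p))=True F(q)=True q=False (r & p)=False r=False p=False
s_1={q,r,s}: (F(q) U (r & p))=True F(q)=True q=True (r & p)=False r=True p=False
s_2={p,q,r}: (F(q) U (r & p))=True F(q)=True q=True (r & p)=True r=True p=True
s_3={p,q}: (F(q) U (r & p))=False F(q)=True q=True (r & p)=False r=False p=True

Answer: true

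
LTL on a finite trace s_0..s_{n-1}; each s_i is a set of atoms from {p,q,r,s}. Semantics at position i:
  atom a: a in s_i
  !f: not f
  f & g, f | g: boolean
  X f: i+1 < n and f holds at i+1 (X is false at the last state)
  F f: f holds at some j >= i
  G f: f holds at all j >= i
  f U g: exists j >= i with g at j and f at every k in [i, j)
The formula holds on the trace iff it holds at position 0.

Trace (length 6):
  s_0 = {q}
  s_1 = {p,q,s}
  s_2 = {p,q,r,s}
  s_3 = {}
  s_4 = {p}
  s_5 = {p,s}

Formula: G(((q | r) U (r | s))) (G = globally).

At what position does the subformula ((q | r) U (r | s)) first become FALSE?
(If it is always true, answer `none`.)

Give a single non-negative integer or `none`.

Answer: 3

Derivation:
s_0={q}: ((q | r) U (r | s))=True (q | r)=True q=True r=False (r | s)=False s=False
s_1={p,q,s}: ((q | r) U (r | s))=True (q | r)=True q=True r=False (r | s)=True s=True
s_2={p,q,r,s}: ((q | r) U (r | s))=True (q | r)=True q=True r=True (r | s)=True s=True
s_3={}: ((q | r) U (r | s))=False (q | r)=False q=False r=False (r | s)=False s=False
s_4={p}: ((q | r) U (r | s))=False (q | r)=False q=False r=False (r | s)=False s=False
s_5={p,s}: ((q | r) U (r | s))=True (q | r)=False q=False r=False (r | s)=True s=True
G(((q | r) U (r | s))) holds globally = False
First violation at position 3.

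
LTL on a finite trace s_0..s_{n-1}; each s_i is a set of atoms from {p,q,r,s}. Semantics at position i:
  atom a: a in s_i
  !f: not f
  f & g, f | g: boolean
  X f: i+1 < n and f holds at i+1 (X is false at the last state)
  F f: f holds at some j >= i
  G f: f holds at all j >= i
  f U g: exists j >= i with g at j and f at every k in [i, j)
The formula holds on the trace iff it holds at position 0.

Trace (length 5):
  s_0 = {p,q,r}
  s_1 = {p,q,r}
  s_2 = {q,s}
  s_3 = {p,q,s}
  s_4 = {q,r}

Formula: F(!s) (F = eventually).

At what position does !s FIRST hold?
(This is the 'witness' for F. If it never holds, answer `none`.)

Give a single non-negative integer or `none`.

Answer: 0

Derivation:
s_0={p,q,r}: !s=True s=False
s_1={p,q,r}: !s=True s=False
s_2={q,s}: !s=False s=True
s_3={p,q,s}: !s=False s=True
s_4={q,r}: !s=True s=False
F(!s) holds; first witness at position 0.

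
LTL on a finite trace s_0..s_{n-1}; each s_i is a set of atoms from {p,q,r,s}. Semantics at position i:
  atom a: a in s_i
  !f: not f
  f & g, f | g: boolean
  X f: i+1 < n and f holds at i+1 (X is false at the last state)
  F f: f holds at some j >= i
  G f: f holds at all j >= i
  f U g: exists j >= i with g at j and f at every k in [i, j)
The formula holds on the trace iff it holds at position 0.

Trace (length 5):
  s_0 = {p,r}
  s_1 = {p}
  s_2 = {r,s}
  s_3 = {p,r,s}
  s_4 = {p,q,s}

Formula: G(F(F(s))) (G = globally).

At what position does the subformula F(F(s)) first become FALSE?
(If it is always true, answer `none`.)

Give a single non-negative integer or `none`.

s_0={p,r}: F(F(s))=True F(s)=True s=False
s_1={p}: F(F(s))=True F(s)=True s=False
s_2={r,s}: F(F(s))=True F(s)=True s=True
s_3={p,r,s}: F(F(s))=True F(s)=True s=True
s_4={p,q,s}: F(F(s))=True F(s)=True s=True
G(F(F(s))) holds globally = True
No violation — formula holds at every position.

Answer: none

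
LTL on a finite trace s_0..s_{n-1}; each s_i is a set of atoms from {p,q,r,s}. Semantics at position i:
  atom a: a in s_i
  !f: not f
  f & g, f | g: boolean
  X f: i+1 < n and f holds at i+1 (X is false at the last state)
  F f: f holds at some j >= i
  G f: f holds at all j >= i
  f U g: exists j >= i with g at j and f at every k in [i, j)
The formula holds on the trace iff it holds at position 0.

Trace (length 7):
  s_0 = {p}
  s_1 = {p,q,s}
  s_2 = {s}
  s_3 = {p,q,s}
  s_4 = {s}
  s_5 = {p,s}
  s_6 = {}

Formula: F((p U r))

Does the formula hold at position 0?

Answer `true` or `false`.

Answer: false

Derivation:
s_0={p}: F((p U r))=False (p U r)=False p=True r=False
s_1={p,q,s}: F((p U r))=False (p U r)=False p=True r=False
s_2={s}: F((p U r))=False (p U r)=False p=False r=False
s_3={p,q,s}: F((p U r))=False (p U r)=False p=True r=False
s_4={s}: F((p U r))=False (p U r)=False p=False r=False
s_5={p,s}: F((p U r))=False (p U r)=False p=True r=False
s_6={}: F((p U r))=False (p U r)=False p=False r=False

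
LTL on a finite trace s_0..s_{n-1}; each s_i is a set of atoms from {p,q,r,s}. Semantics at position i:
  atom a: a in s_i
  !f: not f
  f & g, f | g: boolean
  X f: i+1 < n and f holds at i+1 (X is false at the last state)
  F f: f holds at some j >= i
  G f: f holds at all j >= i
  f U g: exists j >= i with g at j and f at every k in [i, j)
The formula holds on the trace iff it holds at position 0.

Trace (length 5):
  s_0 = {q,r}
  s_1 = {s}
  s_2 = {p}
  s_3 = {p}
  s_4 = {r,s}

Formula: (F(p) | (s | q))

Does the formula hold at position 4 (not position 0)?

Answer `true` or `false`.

s_0={q,r}: (F(p) | (s | q))=True F(p)=True p=False (s | q)=True s=False q=True
s_1={s}: (F(p) | (s | q))=True F(p)=True p=False (s | q)=True s=True q=False
s_2={p}: (F(p) | (s | q))=True F(p)=True p=True (s | q)=False s=False q=False
s_3={p}: (F(p) | (s | q))=True F(p)=True p=True (s | q)=False s=False q=False
s_4={r,s}: (F(p) | (s | q))=True F(p)=False p=False (s | q)=True s=True q=False
Evaluating at position 4: result = True

Answer: true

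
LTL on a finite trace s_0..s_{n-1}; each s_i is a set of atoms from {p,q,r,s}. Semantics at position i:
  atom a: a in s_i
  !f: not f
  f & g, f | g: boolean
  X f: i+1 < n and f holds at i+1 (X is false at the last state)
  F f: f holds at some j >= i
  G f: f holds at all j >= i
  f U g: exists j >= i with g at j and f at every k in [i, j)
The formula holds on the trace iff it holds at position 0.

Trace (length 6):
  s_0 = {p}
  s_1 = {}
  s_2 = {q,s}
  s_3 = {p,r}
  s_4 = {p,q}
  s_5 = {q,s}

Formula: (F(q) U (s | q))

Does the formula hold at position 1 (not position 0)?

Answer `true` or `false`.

Answer: true

Derivation:
s_0={p}: (F(q) U (s | q))=True F(q)=True q=False (s | q)=False s=False
s_1={}: (F(q) U (s | q))=True F(q)=True q=False (s | q)=False s=False
s_2={q,s}: (F(q) U (s | q))=True F(q)=True q=True (s | q)=True s=True
s_3={p,r}: (F(q) U (s | q))=True F(q)=True q=False (s | q)=False s=False
s_4={p,q}: (F(q) U (s | q))=True F(q)=True q=True (s | q)=True s=False
s_5={q,s}: (F(q) U (s | q))=True F(q)=True q=True (s | q)=True s=True
Evaluating at position 1: result = True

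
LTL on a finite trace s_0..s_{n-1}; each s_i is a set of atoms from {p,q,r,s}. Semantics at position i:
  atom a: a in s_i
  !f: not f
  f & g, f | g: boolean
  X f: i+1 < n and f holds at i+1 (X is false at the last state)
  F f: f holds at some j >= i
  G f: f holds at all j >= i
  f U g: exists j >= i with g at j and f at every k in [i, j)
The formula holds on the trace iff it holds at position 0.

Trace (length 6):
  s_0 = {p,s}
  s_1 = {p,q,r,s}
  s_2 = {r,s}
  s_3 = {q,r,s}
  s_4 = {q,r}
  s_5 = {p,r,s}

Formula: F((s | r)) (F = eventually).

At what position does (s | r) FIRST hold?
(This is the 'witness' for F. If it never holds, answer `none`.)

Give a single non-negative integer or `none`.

s_0={p,s}: (s | r)=True s=True r=False
s_1={p,q,r,s}: (s | r)=True s=True r=True
s_2={r,s}: (s | r)=True s=True r=True
s_3={q,r,s}: (s | r)=True s=True r=True
s_4={q,r}: (s | r)=True s=False r=True
s_5={p,r,s}: (s | r)=True s=True r=True
F((s | r)) holds; first witness at position 0.

Answer: 0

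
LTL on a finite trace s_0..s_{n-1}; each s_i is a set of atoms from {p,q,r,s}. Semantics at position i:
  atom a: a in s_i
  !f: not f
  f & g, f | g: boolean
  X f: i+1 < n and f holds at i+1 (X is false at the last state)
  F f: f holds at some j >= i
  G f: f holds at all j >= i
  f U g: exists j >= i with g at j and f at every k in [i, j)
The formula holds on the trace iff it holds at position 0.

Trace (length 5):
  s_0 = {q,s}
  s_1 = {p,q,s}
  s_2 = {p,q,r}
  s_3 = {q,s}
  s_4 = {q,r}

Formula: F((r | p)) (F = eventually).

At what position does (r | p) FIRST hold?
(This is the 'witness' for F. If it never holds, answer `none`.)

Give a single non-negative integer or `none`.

s_0={q,s}: (r | p)=False r=False p=False
s_1={p,q,s}: (r | p)=True r=False p=True
s_2={p,q,r}: (r | p)=True r=True p=True
s_3={q,s}: (r | p)=False r=False p=False
s_4={q,r}: (r | p)=True r=True p=False
F((r | p)) holds; first witness at position 1.

Answer: 1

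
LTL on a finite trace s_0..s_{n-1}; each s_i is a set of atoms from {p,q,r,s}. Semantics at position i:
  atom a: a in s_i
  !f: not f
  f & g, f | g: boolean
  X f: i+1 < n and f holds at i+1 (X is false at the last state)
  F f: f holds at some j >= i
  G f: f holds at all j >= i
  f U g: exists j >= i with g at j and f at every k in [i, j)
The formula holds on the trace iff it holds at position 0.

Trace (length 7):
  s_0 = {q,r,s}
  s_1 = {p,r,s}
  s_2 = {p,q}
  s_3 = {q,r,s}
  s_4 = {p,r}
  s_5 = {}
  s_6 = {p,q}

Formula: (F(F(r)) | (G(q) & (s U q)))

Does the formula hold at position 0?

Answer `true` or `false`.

s_0={q,r,s}: (F(F(r)) | (G(q) & (s U q)))=True F(F(r))=True F(r)=True r=True (G(q) & (s U q))=False G(q)=False q=True (s U q)=True s=True
s_1={p,r,s}: (F(F(r)) | (G(q) & (s U q)))=True F(F(r))=True F(r)=True r=True (G(q) & (s U q))=False G(q)=False q=False (s U q)=True s=True
s_2={p,q}: (F(F(r)) | (G(q) & (s U q)))=True F(F(r))=True F(r)=True r=False (G(q) & (s U q))=False G(q)=False q=True (s U q)=True s=False
s_3={q,r,s}: (F(F(r)) | (G(q) & (s U q)))=True F(F(r))=True F(r)=True r=True (G(q) & (s U q))=False G(q)=False q=True (s U q)=True s=True
s_4={p,r}: (F(F(r)) | (G(q) & (s U q)))=True F(F(r))=True F(r)=True r=True (G(q) & (s U q))=False G(q)=False q=False (s U q)=False s=False
s_5={}: (F(F(r)) | (G(q) & (s U q)))=False F(F(r))=False F(r)=False r=False (G(q) & (s U q))=False G(q)=False q=False (s U q)=False s=False
s_6={p,q}: (F(F(r)) | (G(q) & (s U q)))=True F(F(r))=False F(r)=False r=False (G(q) & (s U q))=True G(q)=True q=True (s U q)=True s=False

Answer: true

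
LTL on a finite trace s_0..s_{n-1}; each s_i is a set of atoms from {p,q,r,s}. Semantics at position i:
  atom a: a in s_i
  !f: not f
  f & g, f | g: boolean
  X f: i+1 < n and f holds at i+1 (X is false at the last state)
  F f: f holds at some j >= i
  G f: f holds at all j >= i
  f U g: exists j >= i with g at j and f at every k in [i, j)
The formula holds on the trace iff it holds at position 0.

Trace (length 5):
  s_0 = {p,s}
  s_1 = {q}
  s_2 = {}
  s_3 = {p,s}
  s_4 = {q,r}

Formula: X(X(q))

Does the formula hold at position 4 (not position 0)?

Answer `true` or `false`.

s_0={p,s}: X(X(q))=False X(q)=True q=False
s_1={q}: X(X(q))=False X(q)=False q=True
s_2={}: X(X(q))=True X(q)=False q=False
s_3={p,s}: X(X(q))=False X(q)=True q=False
s_4={q,r}: X(X(q))=False X(q)=False q=True
Evaluating at position 4: result = False

Answer: false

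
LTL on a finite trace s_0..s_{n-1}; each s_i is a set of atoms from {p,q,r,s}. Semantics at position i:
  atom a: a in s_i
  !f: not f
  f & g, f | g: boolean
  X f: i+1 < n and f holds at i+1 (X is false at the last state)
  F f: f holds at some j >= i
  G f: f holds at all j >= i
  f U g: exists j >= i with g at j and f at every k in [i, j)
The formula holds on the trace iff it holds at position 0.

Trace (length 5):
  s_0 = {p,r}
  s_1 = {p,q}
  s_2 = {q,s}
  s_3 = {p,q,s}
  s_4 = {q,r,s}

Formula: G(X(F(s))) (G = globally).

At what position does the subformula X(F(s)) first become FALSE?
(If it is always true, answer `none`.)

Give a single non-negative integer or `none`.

Answer: 4

Derivation:
s_0={p,r}: X(F(s))=True F(s)=True s=False
s_1={p,q}: X(F(s))=True F(s)=True s=False
s_2={q,s}: X(F(s))=True F(s)=True s=True
s_3={p,q,s}: X(F(s))=True F(s)=True s=True
s_4={q,r,s}: X(F(s))=False F(s)=True s=True
G(X(F(s))) holds globally = False
First violation at position 4.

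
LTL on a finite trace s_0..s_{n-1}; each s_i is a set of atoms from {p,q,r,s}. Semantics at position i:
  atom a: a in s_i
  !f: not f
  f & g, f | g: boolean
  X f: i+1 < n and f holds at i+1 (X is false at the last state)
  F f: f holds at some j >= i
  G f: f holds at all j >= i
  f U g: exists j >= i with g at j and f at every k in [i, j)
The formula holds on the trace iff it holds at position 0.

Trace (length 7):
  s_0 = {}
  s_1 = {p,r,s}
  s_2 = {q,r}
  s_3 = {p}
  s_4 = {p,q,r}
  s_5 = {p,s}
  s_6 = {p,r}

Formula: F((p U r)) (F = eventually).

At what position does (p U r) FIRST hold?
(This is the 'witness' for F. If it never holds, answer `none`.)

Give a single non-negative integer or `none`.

s_0={}: (p U r)=False p=False r=False
s_1={p,r,s}: (p U r)=True p=True r=True
s_2={q,r}: (p U r)=True p=False r=True
s_3={p}: (p U r)=True p=True r=False
s_4={p,q,r}: (p U r)=True p=True r=True
s_5={p,s}: (p U r)=True p=True r=False
s_6={p,r}: (p U r)=True p=True r=True
F((p U r)) holds; first witness at position 1.

Answer: 1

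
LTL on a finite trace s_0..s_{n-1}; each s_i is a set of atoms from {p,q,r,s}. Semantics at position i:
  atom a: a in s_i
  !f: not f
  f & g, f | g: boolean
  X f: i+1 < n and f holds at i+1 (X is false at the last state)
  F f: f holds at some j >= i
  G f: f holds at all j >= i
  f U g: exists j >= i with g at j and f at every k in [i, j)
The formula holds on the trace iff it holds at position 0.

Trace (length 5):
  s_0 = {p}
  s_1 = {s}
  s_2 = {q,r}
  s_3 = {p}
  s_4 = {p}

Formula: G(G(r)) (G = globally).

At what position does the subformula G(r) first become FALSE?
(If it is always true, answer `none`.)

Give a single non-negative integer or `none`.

s_0={p}: G(r)=False r=False
s_1={s}: G(r)=False r=False
s_2={q,r}: G(r)=False r=True
s_3={p}: G(r)=False r=False
s_4={p}: G(r)=False r=False
G(G(r)) holds globally = False
First violation at position 0.

Answer: 0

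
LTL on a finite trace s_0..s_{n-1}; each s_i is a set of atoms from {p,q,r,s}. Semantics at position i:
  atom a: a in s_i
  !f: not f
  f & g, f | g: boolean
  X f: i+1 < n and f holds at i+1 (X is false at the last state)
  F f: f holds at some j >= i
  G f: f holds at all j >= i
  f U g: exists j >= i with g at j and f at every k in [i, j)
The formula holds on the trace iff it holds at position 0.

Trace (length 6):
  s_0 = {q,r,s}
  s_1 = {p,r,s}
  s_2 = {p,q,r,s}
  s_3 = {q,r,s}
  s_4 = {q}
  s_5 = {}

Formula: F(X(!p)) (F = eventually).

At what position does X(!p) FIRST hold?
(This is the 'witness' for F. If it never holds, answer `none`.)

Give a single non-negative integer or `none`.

s_0={q,r,s}: X(!p)=False !p=True p=False
s_1={p,r,s}: X(!p)=False !p=False p=True
s_2={p,q,r,s}: X(!p)=True !p=False p=True
s_3={q,r,s}: X(!p)=True !p=True p=False
s_4={q}: X(!p)=True !p=True p=False
s_5={}: X(!p)=False !p=True p=False
F(X(!p)) holds; first witness at position 2.

Answer: 2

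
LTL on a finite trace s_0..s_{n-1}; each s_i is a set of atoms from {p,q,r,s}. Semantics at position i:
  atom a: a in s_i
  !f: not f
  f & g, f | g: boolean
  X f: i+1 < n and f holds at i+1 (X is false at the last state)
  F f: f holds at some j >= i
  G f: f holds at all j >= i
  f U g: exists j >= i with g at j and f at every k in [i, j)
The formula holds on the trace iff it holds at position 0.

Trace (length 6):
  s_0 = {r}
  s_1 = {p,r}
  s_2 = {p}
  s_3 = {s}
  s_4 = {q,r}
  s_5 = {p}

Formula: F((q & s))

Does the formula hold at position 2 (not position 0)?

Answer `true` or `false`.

Answer: false

Derivation:
s_0={r}: F((q & s))=False (q & s)=False q=False s=False
s_1={p,r}: F((q & s))=False (q & s)=False q=False s=False
s_2={p}: F((q & s))=False (q & s)=False q=False s=False
s_3={s}: F((q & s))=False (q & s)=False q=False s=True
s_4={q,r}: F((q & s))=False (q & s)=False q=True s=False
s_5={p}: F((q & s))=False (q & s)=False q=False s=False
Evaluating at position 2: result = False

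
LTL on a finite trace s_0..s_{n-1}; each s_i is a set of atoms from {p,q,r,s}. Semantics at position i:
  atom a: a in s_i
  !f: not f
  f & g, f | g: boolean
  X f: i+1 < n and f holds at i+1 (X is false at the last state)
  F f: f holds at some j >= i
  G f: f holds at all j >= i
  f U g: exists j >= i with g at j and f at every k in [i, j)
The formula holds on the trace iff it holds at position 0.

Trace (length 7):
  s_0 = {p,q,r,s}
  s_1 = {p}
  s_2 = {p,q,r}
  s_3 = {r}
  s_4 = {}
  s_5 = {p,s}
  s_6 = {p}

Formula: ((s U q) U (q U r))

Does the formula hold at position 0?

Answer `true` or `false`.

s_0={p,q,r,s}: ((s U q) U (q U r))=True (s U q)=True s=True q=True (q U r)=True r=True
s_1={p}: ((s U q) U (q U r))=False (s U q)=False s=False q=False (q U r)=False r=False
s_2={p,q,r}: ((s U q) U (q U r))=True (s U q)=True s=False q=True (q U r)=True r=True
s_3={r}: ((s U q) U (q U r))=True (s U q)=False s=False q=False (q U r)=True r=True
s_4={}: ((s U q) U (q U r))=False (s U q)=False s=False q=False (q U r)=False r=False
s_5={p,s}: ((s U q) U (q U r))=False (s U q)=False s=True q=False (q U r)=False r=False
s_6={p}: ((s U q) U (q U r))=False (s U q)=False s=False q=False (q U r)=False r=False

Answer: true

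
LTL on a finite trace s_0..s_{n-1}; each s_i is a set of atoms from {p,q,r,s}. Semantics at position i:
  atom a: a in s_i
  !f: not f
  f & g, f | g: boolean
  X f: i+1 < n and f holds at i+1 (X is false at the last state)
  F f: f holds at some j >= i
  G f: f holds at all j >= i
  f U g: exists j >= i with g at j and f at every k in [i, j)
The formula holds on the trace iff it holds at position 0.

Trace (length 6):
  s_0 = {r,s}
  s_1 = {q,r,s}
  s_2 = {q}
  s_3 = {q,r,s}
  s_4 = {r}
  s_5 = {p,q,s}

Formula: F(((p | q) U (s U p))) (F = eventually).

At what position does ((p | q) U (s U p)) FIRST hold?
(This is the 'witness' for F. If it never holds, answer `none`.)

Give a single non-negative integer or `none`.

s_0={r,s}: ((p | q) U (s U p))=False (p | q)=False p=False q=False (s U p)=False s=True
s_1={q,r,s}: ((p | q) U (s U p))=False (p | q)=True p=False q=True (s U p)=False s=True
s_2={q}: ((p | q) U (s U p))=False (p | q)=True p=False q=True (s U p)=False s=False
s_3={q,r,s}: ((p | q) U (s U p))=False (p | q)=True p=False q=True (s U p)=False s=True
s_4={r}: ((p | q) U (s U p))=False (p | q)=False p=False q=False (s U p)=False s=False
s_5={p,q,s}: ((p | q) U (s U p))=True (p | q)=True p=True q=True (s U p)=True s=True
F(((p | q) U (s U p))) holds; first witness at position 5.

Answer: 5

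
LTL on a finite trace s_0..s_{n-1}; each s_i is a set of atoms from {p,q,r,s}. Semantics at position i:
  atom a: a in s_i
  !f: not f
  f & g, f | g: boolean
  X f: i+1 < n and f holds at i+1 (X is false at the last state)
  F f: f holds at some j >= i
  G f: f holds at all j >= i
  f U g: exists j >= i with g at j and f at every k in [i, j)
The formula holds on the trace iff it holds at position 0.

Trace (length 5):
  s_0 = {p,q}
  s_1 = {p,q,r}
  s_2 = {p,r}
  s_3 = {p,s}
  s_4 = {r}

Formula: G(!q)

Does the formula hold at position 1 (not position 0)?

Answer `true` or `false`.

Answer: false

Derivation:
s_0={p,q}: G(!q)=False !q=False q=True
s_1={p,q,r}: G(!q)=False !q=False q=True
s_2={p,r}: G(!q)=True !q=True q=False
s_3={p,s}: G(!q)=True !q=True q=False
s_4={r}: G(!q)=True !q=True q=False
Evaluating at position 1: result = False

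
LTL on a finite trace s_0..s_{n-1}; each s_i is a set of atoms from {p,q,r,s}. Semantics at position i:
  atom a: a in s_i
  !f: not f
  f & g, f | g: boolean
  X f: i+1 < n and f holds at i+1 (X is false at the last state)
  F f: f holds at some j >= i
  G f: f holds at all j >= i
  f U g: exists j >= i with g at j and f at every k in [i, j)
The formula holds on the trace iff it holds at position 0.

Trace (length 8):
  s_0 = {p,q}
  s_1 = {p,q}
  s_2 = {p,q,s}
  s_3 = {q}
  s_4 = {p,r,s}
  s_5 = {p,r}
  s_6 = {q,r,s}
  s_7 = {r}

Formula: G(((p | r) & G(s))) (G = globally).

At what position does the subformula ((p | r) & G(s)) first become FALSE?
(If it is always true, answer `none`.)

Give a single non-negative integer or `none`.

Answer: 0

Derivation:
s_0={p,q}: ((p | r) & G(s))=False (p | r)=True p=True r=False G(s)=False s=False
s_1={p,q}: ((p | r) & G(s))=False (p | r)=True p=True r=False G(s)=False s=False
s_2={p,q,s}: ((p | r) & G(s))=False (p | r)=True p=True r=False G(s)=False s=True
s_3={q}: ((p | r) & G(s))=False (p | r)=False p=False r=False G(s)=False s=False
s_4={p,r,s}: ((p | r) & G(s))=False (p | r)=True p=True r=True G(s)=False s=True
s_5={p,r}: ((p | r) & G(s))=False (p | r)=True p=True r=True G(s)=False s=False
s_6={q,r,s}: ((p | r) & G(s))=False (p | r)=True p=False r=True G(s)=False s=True
s_7={r}: ((p | r) & G(s))=False (p | r)=True p=False r=True G(s)=False s=False
G(((p | r) & G(s))) holds globally = False
First violation at position 0.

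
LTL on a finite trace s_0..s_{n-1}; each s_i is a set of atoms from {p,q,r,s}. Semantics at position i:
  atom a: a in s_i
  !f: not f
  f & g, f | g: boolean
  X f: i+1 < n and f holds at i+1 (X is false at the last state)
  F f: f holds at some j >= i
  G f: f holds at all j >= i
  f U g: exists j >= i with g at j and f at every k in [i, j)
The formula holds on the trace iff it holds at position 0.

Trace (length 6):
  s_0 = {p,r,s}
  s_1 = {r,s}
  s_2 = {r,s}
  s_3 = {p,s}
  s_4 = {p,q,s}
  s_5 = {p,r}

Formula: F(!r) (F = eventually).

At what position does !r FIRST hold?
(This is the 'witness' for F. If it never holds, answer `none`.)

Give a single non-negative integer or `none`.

Answer: 3

Derivation:
s_0={p,r,s}: !r=False r=True
s_1={r,s}: !r=False r=True
s_2={r,s}: !r=False r=True
s_3={p,s}: !r=True r=False
s_4={p,q,s}: !r=True r=False
s_5={p,r}: !r=False r=True
F(!r) holds; first witness at position 3.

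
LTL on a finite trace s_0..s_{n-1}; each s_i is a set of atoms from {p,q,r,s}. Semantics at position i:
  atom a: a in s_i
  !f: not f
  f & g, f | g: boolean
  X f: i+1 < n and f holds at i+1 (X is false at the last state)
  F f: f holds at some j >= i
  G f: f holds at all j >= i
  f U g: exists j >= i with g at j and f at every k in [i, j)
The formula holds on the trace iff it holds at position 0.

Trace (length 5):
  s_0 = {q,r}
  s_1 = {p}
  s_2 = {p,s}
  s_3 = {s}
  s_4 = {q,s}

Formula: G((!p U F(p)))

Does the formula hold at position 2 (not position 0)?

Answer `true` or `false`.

s_0={q,r}: G((!p U F(p)))=False (!p U F(p))=True !p=True p=False F(p)=True
s_1={p}: G((!p U F(p)))=False (!p U F(p))=True !p=False p=True F(p)=True
s_2={p,s}: G((!p U F(p)))=False (!p U F(p))=True !p=False p=True F(p)=True
s_3={s}: G((!p U F(p)))=False (!p U F(p))=False !p=True p=False F(p)=False
s_4={q,s}: G((!p U F(p)))=False (!p U F(p))=False !p=True p=False F(p)=False
Evaluating at position 2: result = False

Answer: false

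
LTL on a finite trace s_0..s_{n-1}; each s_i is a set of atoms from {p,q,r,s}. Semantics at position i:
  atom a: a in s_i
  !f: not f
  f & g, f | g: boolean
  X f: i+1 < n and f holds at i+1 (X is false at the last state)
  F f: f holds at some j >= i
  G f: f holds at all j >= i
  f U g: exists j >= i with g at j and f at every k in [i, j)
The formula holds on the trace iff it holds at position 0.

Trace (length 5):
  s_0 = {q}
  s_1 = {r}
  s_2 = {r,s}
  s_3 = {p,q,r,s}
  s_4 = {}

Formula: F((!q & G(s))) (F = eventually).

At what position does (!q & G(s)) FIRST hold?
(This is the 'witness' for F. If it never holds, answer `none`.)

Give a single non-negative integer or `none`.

Answer: none

Derivation:
s_0={q}: (!q & G(s))=False !q=False q=True G(s)=False s=False
s_1={r}: (!q & G(s))=False !q=True q=False G(s)=False s=False
s_2={r,s}: (!q & G(s))=False !q=True q=False G(s)=False s=True
s_3={p,q,r,s}: (!q & G(s))=False !q=False q=True G(s)=False s=True
s_4={}: (!q & G(s))=False !q=True q=False G(s)=False s=False
F((!q & G(s))) does not hold (no witness exists).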